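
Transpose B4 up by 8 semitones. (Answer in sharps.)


B4: chromatic position 11 in octave 4 → absolute = 4×12 + 11 = 59
Transpose up 8: 59 + 8 = 67
67 = 5×12 + 7 → G in octave 5
Result = G5


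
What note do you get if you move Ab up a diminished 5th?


Let's work it out.
diminished 5th: 5 letter names, 6 semitones
Letter: A + 4 → E
Pitch: Ab + 6 semitones, spelled as an E → Ebb
= Ebb


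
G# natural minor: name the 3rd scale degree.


Natural minor scale pattern: W-H-W-W-H-W-W (2-1-2-2-1-2-2 semitones)
Starting from G#:
  G# + 2 semitones → A#
  A# + 1 semitone → B
  B + 2 semitones → C#
  C# + 2 semitones → D#
  D# + 1 semitone → E
  E + 2 semitones → F#
  F# + 2 semitones → G#
Scale: G# A# B C# D# E F#
Degree 3 = B


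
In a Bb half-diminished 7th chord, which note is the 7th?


Let's work it out.
Half-diminished 7th chord = root + minor 3rd + diminished 5th + minor 7th
Seventh chords stack in thirds, so the letter names are B-D-F-A
Root: Bb
Minor 3rd above Bb: Db
Diminished 5th above Bb: Fb
Minor 7th above Bb: Ab
The 7th = Ab


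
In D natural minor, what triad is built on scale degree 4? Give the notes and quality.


Solution.
D natural minor scale: D E F G A Bb C
Diatonic triad on degree 4 stacks scale notes 4, 6, 1: G Bb D
G→Bb = 3 semitones; G→D = 7 semitones → minor triad
= G Bb D (minor)


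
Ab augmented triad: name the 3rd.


Solution.
Augmented triad = root + major 3rd (4 semitones) + augmented 5th (8 semitones)
A triad on Ab stacks thirds, so the chord tones use letter names A-C-E
Root: Ab
Major 3rd above Ab: C
Augmented 5th above Ab: E
The 3rd = C


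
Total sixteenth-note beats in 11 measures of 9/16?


Time signature 9/16: the bottom number 16 means the sixteenth note gets one count
The top number 9 means 9 sixteenth-note beats per measure
Total = 9 × 11 measures
= 99 sixteenth-note beats


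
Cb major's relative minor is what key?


Working:
The relative minor shares the major's key signature and starts on its 6th degree
6th degree = a major 6th above the tonic; a major 6th above Cb is Ab
→ relative minor of Cb major is Ab minor
= Ab minor


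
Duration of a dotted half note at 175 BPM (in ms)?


Solution.
One quarter-note beat = 60000 / BPM = 60000 / 175 ms
Dotted half note = 3 × quarter note
Duration = 3 × 60000 / 175 = 180000 / 175
= 1028.6 ms


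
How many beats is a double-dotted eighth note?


Base eighth note = 1/2 beats
Dot 1 adds half the previous value: +1/4
Dot 2 adds half the previous value: +1/8
One double-dotted eighth = 1/2 + 1/4 + 1/8 = 7/8
= 7/8 beats


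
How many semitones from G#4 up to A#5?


Absolute semitone position = octave×12 + chromatic position
G#4: 4×12 + 8 = 56
A#5: 5×12 + 10 = 70
Difference = 70 - 56 = 14
= 14 semitones


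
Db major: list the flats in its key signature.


Flat major keys: C(0), F(1), Bb(2), Eb(3), Ab(4), Db(5), Gb(6), Cb(7)
Db major has 5 flats
Order of flats: Bb Eb Ab Db Gb Cb Fb → first 5: Bb, Eb, Ab, Db, Gb
= Bb, Eb, Ab, Db, Gb


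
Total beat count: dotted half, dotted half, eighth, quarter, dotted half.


Reasoning:
Beat values:
  dotted half = 3 beats
  dotted half = 3 beats
  eighth = 0.5 beats
  quarter = 1 beat
  dotted half = 3 beats
Sum = 3 + 3 + 0.5 + 1 + 3
= 10.5 beats


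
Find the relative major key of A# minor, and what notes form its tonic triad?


The relative major shares the key signature and is a minor 3rd above the minor tonic
A minor 3rd above A# is C#
→ relative major of A# minor is C# major
Tonic triad of C# major = root + major 3rd + perfect 5th = C# E# G#
= C# major; triad = C# E# G#


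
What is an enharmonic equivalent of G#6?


Reasoning:
Enharmonic notes sound the same pitch but are spelled with different letter names
G# and Ab name the same pitch class
= Ab6


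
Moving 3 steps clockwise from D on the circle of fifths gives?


Working:
Each clockwise step on the circle of fifths moves up a perfect 5th
From D: D → A → E → B
= B


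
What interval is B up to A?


Step by step:
Letter names: B → A spans 7 letter names → a 7th
Semitones: B → A = 10 half-steps
A 7th of 10 semitones is a minor 7th
= minor 7th


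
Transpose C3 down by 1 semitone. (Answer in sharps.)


Let's work it out.
C3: chromatic position 0 in octave 3 → absolute = 3×12 + 0 = 36
Transpose down 1: 36 - 1 = 35
35 = 2×12 + 11 → B in octave 2
Result = B2


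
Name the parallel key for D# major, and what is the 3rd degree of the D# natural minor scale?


Reasoning:
Parallel keys share the same tonic but differ in mode
D# major → parallel is D# minor
D# natural minor scale: D# E# F# G# A# B C#
= D# minor; 3rd degree = F#


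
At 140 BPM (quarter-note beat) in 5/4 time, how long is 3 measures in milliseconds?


Working:
Quarter-note beat duration = 60000 / 140 ms
Beats per measure (5/4) = 5
One measure = 5 × 60000 / 140 = 300000 / 140 ms
3 measures = 3 × 300000 / 140 = 900000 / 140
= 6428.6 ms


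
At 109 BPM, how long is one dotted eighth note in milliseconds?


Let's work it out.
One quarter-note beat = 60000 / BPM = 60000 / 109 ms
Dotted eighth note = 3/4 × quarter note
Duration = 3/4 × 60000 / 109 = 45000 / 109
= 412.8 ms


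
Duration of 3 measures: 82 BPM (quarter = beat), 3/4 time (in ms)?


Quarter-note beat duration = 60000 / 82 ms
Beats per measure (3/4) = 3
One measure = 3 × 60000 / 82 = 180000 / 82 ms
3 measures = 3 × 180000 / 82 = 540000 / 82
= 6585.4 ms


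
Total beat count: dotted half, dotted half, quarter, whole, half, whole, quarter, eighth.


Step by step:
Beat values:
  dotted half = 3 beats
  dotted half = 3 beats
  quarter = 1 beat
  whole = 4 beats
  half = 2 beats
  whole = 4 beats
  quarter = 1 beat
  eighth = 0.5 beats
Sum = 3 + 3 + 1 + 4 + 2 + 4 + 1 + 0.5
= 18.5 beats


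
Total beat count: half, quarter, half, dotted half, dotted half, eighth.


Let's work it out.
Beat values:
  half = 2 beats
  quarter = 1 beat
  half = 2 beats
  dotted half = 3 beats
  dotted half = 3 beats
  eighth = 0.5 beats
Sum = 2 + 1 + 2 + 3 + 3 + 0.5
= 11.5 beats


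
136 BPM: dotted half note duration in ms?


Reasoning:
One quarter-note beat = 60000 / BPM = 60000 / 136 ms
Dotted half note = 3 × quarter note
Duration = 3 × 60000 / 136 = 180000 / 136
= 1323.5 ms


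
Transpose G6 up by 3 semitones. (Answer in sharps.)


Solution.
G6: chromatic position 7 in octave 6 → absolute = 6×12 + 7 = 79
Transpose up 3: 79 + 3 = 82
82 = 6×12 + 10 → A# in octave 6
Result = A#6


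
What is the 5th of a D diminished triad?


Working:
Diminished triad = root + minor 3rd (3 semitones) + diminished 5th (6 semitones)
A triad on D stacks thirds, so the chord tones use letter names D-F-A
Root: D
Minor 3rd above D: F
Diminished 5th above D: Ab
The 5th = Ab


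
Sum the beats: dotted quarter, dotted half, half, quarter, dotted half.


Solution.
Beat values:
  dotted quarter = 1.5 beats
  dotted half = 3 beats
  half = 2 beats
  quarter = 1 beat
  dotted half = 3 beats
Sum = 1.5 + 3 + 2 + 1 + 3
= 10.5 beats


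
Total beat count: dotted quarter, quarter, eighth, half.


Reasoning:
Beat values:
  dotted quarter = 1.5 beats
  quarter = 1 beat
  eighth = 0.5 beats
  half = 2 beats
Sum = 1.5 + 1 + 0.5 + 2
= 5 beats


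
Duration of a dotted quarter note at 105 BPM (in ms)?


Working:
One quarter-note beat = 60000 / BPM = 60000 / 105 ms
Dotted quarter note = 3/2 × quarter note
Duration = 3/2 × 60000 / 105 = 90000 / 105
= 857.1 ms


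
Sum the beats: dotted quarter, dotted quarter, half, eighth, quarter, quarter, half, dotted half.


Beat values:
  dotted quarter = 1.5 beats
  dotted quarter = 1.5 beats
  half = 2 beats
  eighth = 0.5 beats
  quarter = 1 beat
  quarter = 1 beat
  half = 2 beats
  dotted half = 3 beats
Sum = 1.5 + 1.5 + 2 + 0.5 + 1 + 1 + 2 + 3
= 12.5 beats


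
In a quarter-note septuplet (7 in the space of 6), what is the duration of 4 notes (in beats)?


Septuplet: 7 notes occupy the space of 6 quarter notes
Space = 6 × 1 = 6 beats
Each septuplet note = 6 / 7 = 6/7 beats
4 notes = 4 × 6/7 = 24/7
= 24/7 beats


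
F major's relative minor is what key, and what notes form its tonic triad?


The relative minor shares the major's key signature and starts on its 6th degree
6th degree = a major 6th above the tonic; a major 6th above F is D
→ relative minor of F major is D minor
Tonic triad of D minor = root + minor 3rd + perfect 5th = D F A
= D minor; triad = D F A


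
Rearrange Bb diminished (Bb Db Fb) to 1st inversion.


Root position: Bb Db Fb
1st inversion: move root up an octave
Bass note: Db
Notes (bottom to top) = Db Fb Bb


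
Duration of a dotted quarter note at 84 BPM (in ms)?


Solution.
One quarter-note beat = 60000 / BPM = 60000 / 84 ms
Dotted quarter note = 3/2 × quarter note
Duration = 3/2 × 60000 / 84 = 90000 / 84
= 1071.4 ms


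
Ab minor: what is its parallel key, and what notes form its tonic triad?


Let's work it out.
Parallel keys share the same tonic but differ in mode
Ab minor → parallel is Ab major
Tonic triad of Ab major = Ab C Eb
= Ab major; triad = Ab C Eb


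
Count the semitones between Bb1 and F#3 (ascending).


Solution.
Absolute semitone position = octave×12 + chromatic position
Bb1: 1×12 + 10 = 22
F#3: 3×12 + 6 = 42
Difference = 42 - 22 = 20
= 20 semitones


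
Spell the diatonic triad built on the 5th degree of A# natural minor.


Reasoning:
A# natural minor scale: A# B# C# D# E# F# G#
Diatonic triad on degree 5 stacks scale notes 5, 7, 2: E# G# B#
E#→G# = 3 semitones; E#→B# = 7 semitones → minor triad
= E# G# B# (minor)


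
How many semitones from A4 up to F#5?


Reasoning:
Absolute semitone position = octave×12 + chromatic position
A4: 4×12 + 9 = 57
F#5: 5×12 + 6 = 66
Difference = 66 - 57 = 9
= 9 semitones


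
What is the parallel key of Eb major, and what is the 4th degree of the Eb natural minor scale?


Reasoning:
Parallel keys share the same tonic but differ in mode
Eb major → parallel is Eb minor
Eb natural minor scale: Eb F Gb Ab Bb Cb Db
= Eb minor; 4th degree = Ab


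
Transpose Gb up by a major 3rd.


Solution.
major 3rd: 3 letter names, 4 semitones
Letter: G + 2 → B
Pitch: Gb + 4 semitones, spelled as a B → Bb
= Bb


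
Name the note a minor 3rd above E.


Reasoning:
A 3rd spans 3 letter names, so from E we land on G
A minor 3rd = 3 semitones above E
Spell G at that pitch: G
= G


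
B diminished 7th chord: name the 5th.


Solution.
Diminished 7th chord = root + minor 3rd + diminished 5th + diminished 7th
Seventh chords stack in thirds, so the letter names are B-D-F-A
Root: B
Minor 3rd above B: D
Diminished 5th above B: F
Diminished 7th above B: Ab
The 5th = F


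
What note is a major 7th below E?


Step by step:
A 7th spans 7 letter names, so from E we land on F
A major 7th = 11 semitones below E
Spell F at that pitch: F
= F


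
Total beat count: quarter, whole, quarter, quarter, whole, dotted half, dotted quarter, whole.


Step by step:
Beat values:
  quarter = 1 beat
  whole = 4 beats
  quarter = 1 beat
  quarter = 1 beat
  whole = 4 beats
  dotted half = 3 beats
  dotted quarter = 1.5 beats
  whole = 4 beats
Sum = 1 + 4 + 1 + 1 + 4 + 3 + 1.5 + 4
= 19.5 beats


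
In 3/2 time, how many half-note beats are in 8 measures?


Time signature 3/2: the bottom number 2 means the half note gets one count
The top number 3 means 3 half-note beats per measure
Total = 3 × 8 measures
= 24 half-note beats


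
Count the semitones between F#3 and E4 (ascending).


Absolute semitone position = octave×12 + chromatic position
F#3: 3×12 + 6 = 42
E4: 4×12 + 4 = 52
Difference = 52 - 42 = 10
= 10 semitones


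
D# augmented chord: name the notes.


Reasoning:
Augmented triad = root + major 3rd (4 semitones) + augmented 5th (8 semitones)
A triad on D# stacks thirds, so the chord tones use letter names D-F-A
Root: D#
Major 3rd above D#: F##
Augmented 5th above D#: A##
Chord = D# F## A##


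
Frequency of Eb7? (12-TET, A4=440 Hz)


f = 440 × 2^(n/12) where n = semitones from A4
Eb7: 30 semitones from A4
f = 440 × 2^(30/12)
f = 2489.02 Hz


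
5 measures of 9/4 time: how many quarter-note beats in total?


Step by step:
Time signature 9/4: the bottom number 4 means the quarter note gets one count
The top number 9 means 9 quarter-note beats per measure
Total = 9 × 5 measures
= 45 quarter-note beats


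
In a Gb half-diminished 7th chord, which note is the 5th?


Reasoning:
Half-diminished 7th chord = root + minor 3rd + diminished 5th + minor 7th
Seventh chords stack in thirds, so the letter names are G-B-D-F
Root: Gb
Minor 3rd above Gb: Bbb
Diminished 5th above Gb: Dbb
Minor 7th above Gb: Fb
The 5th = Dbb


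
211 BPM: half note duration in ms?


One quarter-note beat = 60000 / BPM = 60000 / 211 ms
Half note = 2 × quarter note
Duration = 2 × 60000 / 211 = 120000 / 211
= 568.7 ms


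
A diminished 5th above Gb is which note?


A 5th spans 5 letter names, so from G we land on D
A diminished 5th = 6 semitones above Gb
Spell D at that pitch: Dbb
= Dbb


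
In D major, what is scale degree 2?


Working:
Major scale pattern: W-W-H-W-W-W-H (2-2-1-2-2-2-1 semitones)
Starting from D:
  D + 2 semitones → E
  E + 2 semitones → F#
  F# + 1 semitone → G
  G + 2 semitones → A
  A + 2 semitones → B
  B + 2 semitones → C#
  C# + 1 semitone → D
Scale: D E F# G A B C#
Degree 2 = E


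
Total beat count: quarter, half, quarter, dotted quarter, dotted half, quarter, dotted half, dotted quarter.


Step by step:
Beat values:
  quarter = 1 beat
  half = 2 beats
  quarter = 1 beat
  dotted quarter = 1.5 beats
  dotted half = 3 beats
  quarter = 1 beat
  dotted half = 3 beats
  dotted quarter = 1.5 beats
Sum = 1 + 2 + 1 + 1.5 + 3 + 1 + 3 + 1.5
= 14 beats


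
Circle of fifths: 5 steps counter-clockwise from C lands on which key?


Let's work it out.
Each counter-clockwise step moves down a perfect 5th (= up a perfect 4th)
From C: C → F → Bb → Eb → Ab → Db
= Db


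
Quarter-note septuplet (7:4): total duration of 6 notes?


Septuplet: 7 notes occupy the space of 4 quarter notes
Space = 4 × 1 = 4 beats
Each septuplet note = 4 / 7 = 4/7 beats
6 notes = 6 × 4/7 = 24/7
= 24/7 beats


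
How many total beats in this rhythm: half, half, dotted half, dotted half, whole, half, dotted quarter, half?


Beat values:
  half = 2 beats
  half = 2 beats
  dotted half = 3 beats
  dotted half = 3 beats
  whole = 4 beats
  half = 2 beats
  dotted quarter = 1.5 beats
  half = 2 beats
Sum = 2 + 2 + 3 + 3 + 4 + 2 + 1.5 + 2
= 19.5 beats


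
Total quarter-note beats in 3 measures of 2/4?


Let's work it out.
Time signature 2/4: the bottom number 4 means the quarter note gets one count
The top number 2 means 2 quarter-note beats per measure
Total = 2 × 3 measures
= 6 quarter-note beats


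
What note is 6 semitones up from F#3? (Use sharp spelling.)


Solution.
F#3: chromatic position 6 in octave 3 → absolute = 3×12 + 6 = 42
Transpose up 6: 42 + 6 = 48
48 = 4×12 + 0 → C in octave 4
Result = C4


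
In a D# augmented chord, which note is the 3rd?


Working:
Augmented triad = root + major 3rd (4 semitones) + augmented 5th (8 semitones)
A triad on D# stacks thirds, so the chord tones use letter names D-F-A
Root: D#
Major 3rd above D#: F##
Augmented 5th above D#: A##
The 3rd = F##


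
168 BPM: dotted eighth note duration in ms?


One quarter-note beat = 60000 / BPM = 60000 / 168 ms
Dotted eighth note = 3/4 × quarter note
Duration = 3/4 × 60000 / 168 = 45000 / 168
= 267.9 ms


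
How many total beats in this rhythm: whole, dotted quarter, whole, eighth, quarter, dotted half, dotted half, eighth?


Reasoning:
Beat values:
  whole = 4 beats
  dotted quarter = 1.5 beats
  whole = 4 beats
  eighth = 0.5 beats
  quarter = 1 beat
  dotted half = 3 beats
  dotted half = 3 beats
  eighth = 0.5 beats
Sum = 4 + 1.5 + 4 + 0.5 + 1 + 3 + 3 + 0.5
= 17.5 beats


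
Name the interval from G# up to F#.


Working:
Letter names: G → F spans 7 letter names → a 7th
Semitones: G# → F# = 10 half-steps
A 7th of 10 semitones is a minor 7th
= minor 7th


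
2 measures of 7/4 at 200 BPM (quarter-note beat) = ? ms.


Quarter-note beat duration = 60000 / 200 ms
Beats per measure (7/4) = 7
One measure = 7 × 60000 / 200 = 420000 / 200 ms
2 measures = 2 × 420000 / 200 = 840000 / 200
= 4200.0 ms


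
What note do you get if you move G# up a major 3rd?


Let's work it out.
major 3rd: 3 letter names, 4 semitones
Letter: G + 2 → B
Pitch: G# + 4 semitones, spelled as a B → B#
= B#


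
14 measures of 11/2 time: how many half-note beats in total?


Time signature 11/2: the bottom number 2 means the half note gets one count
The top number 11 means 11 half-note beats per measure
Total = 11 × 14 measures
= 154 half-note beats


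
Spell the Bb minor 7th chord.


Working:
Minor 7th chord = root + minor 3rd + perfect 5th + minor 7th
Seventh chords stack in thirds, so the letter names are B-D-F-A
Root: Bb
Minor 3rd above Bb: Db
Perfect 5th above Bb: F
Minor 7th above Bb: Ab
Chord = Bb Db F Ab


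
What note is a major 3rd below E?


Step by step:
A 3rd spans 3 letter names, so from E we land on C
A major 3rd = 4 semitones below E
Spell C at that pitch: C
= C


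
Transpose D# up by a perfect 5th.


Step by step:
perfect 5th: 5 letter names, 7 semitones
Letter: D + 4 → A
Pitch: D# + 7 semitones, spelled as an A → A#
= A#


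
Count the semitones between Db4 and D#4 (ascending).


Absolute semitone position = octave×12 + chromatic position
Db4: 4×12 + 1 = 49
D#4: 4×12 + 3 = 51
Difference = 51 - 49 = 2
= 2 semitones


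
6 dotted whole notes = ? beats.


Base whole note = 4 beats
Dot 1 adds half the previous value: +2
One dotted whole = 4 + 2 = 6
6 of them = 6 × 6 = 36
= 36 beats


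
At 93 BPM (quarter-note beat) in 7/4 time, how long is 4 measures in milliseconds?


Solution.
Quarter-note beat duration = 60000 / 93 ms
Beats per measure (7/4) = 7
One measure = 7 × 60000 / 93 = 420000 / 93 ms
4 measures = 4 × 420000 / 93 = 1680000 / 93
= 18064.5 ms


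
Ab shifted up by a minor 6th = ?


Reasoning:
minor 6th: 6 letter names, 8 semitones
Letter: A + 5 → F
Pitch: Ab + 8 semitones, spelled as an F → Fb
= Fb


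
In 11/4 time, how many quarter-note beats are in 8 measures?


Step by step:
Time signature 11/4: the bottom number 4 means the quarter note gets one count
The top number 11 means 11 quarter-note beats per measure
Total = 11 × 8 measures
= 88 quarter-note beats


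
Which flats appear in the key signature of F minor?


Working:
Flat minor keys: A(0), D(1), G(2), C(3), F(4), Bb(5), Eb(6), Ab(7)
F minor has 4 flats
Order of flats: Bb Eb Ab Db Gb Cb Fb → first 4: Bb, Eb, Ab, Db
= Bb, Eb, Ab, Db


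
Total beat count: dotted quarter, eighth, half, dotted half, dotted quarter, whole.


Let's work it out.
Beat values:
  dotted quarter = 1.5 beats
  eighth = 0.5 beats
  half = 2 beats
  dotted half = 3 beats
  dotted quarter = 1.5 beats
  whole = 4 beats
Sum = 1.5 + 0.5 + 2 + 3 + 1.5 + 4
= 12.5 beats


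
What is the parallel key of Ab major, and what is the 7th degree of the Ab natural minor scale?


Let's work it out.
Parallel keys share the same tonic but differ in mode
Ab major → parallel is Ab minor
Ab natural minor scale: Ab Bb Cb Db Eb Fb Gb
= Ab minor; 7th degree = Gb


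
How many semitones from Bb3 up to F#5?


Absolute semitone position = octave×12 + chromatic position
Bb3: 3×12 + 10 = 46
F#5: 5×12 + 6 = 66
Difference = 66 - 46 = 20
= 20 semitones


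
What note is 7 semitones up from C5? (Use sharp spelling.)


Working:
C5: chromatic position 0 in octave 5 → absolute = 5×12 + 0 = 60
Transpose up 7: 60 + 7 = 67
67 = 5×12 + 7 → G in octave 5
Result = G5


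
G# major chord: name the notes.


Major triad = root + major 3rd (4 semitones) + perfect 5th (7 semitones)
A triad on G# stacks thirds, so the chord tones use letter names G-B-D
Root: G#
Major 3rd above G#: B#
Perfect 5th above G#: D#
Chord = G# B# D#


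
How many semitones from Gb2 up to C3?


Step by step:
Absolute semitone position = octave×12 + chromatic position
Gb2: 2×12 + 6 = 30
C3: 3×12 + 0 = 36
Difference = 36 - 30 = 6
= 6 semitones


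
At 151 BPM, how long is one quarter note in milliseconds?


Step by step:
One quarter-note beat = 60000 / BPM = 60000 / 151 ms
Duration = 60000 / 151
= 397.4 ms


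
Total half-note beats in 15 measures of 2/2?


Reasoning:
Time signature 2/2: the bottom number 2 means the half note gets one count
The top number 2 means 2 half-note beats per measure
Total = 2 × 15 measures
= 30 half-note beats


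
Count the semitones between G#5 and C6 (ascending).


Solution.
Absolute semitone position = octave×12 + chromatic position
G#5: 5×12 + 8 = 68
C6: 6×12 + 0 = 72
Difference = 72 - 68 = 4
= 4 semitones


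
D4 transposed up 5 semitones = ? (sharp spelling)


D4: chromatic position 2 in octave 4 → absolute = 4×12 + 2 = 50
Transpose up 5: 50 + 5 = 55
55 = 4×12 + 7 → G in octave 4
Result = G4


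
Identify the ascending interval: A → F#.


Solution.
Letter names: A → F spans 6 letter names → a 6th
Semitones: A → F# = 9 half-steps
A 6th of 9 semitones is a major 6th
= major 6th


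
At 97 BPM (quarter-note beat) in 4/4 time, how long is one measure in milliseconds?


Let's work it out.
Quarter-note beat duration = 60000 / 97 ms
Beats per measure (4/4) = 4
One measure = 4 × 60000 / 97 = 240000 / 97 ms
= 2474.2 ms


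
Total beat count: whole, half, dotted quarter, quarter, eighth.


Beat values:
  whole = 4 beats
  half = 2 beats
  dotted quarter = 1.5 beats
  quarter = 1 beat
  eighth = 0.5 beats
Sum = 4 + 2 + 1.5 + 1 + 0.5
= 9 beats


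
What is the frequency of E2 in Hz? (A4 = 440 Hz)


Working:
f = 440 × 2^(n/12) where n = semitones from A4
E2: -29 semitones from A4
f = 440 × 2^(-29/12)
f = 82.41 Hz


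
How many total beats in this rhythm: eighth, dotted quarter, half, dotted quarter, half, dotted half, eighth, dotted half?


Beat values:
  eighth = 0.5 beats
  dotted quarter = 1.5 beats
  half = 2 beats
  dotted quarter = 1.5 beats
  half = 2 beats
  dotted half = 3 beats
  eighth = 0.5 beats
  dotted half = 3 beats
Sum = 0.5 + 1.5 + 2 + 1.5 + 2 + 3 + 0.5 + 3
= 14 beats


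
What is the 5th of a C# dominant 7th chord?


Reasoning:
Dominant 7th chord = root + major 3rd + perfect 5th + minor 7th
Seventh chords stack in thirds, so the letter names are C-E-G-B
Root: C#
Major 3rd above C#: E#
Perfect 5th above C#: G#
Minor 7th above C#: B
The 5th = G#


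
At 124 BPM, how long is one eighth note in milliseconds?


Step by step:
One quarter-note beat = 60000 / BPM = 60000 / 124 ms
Eighth note = 1/2 × quarter note
Duration = 1/2 × 60000 / 124 = 30000 / 124
= 241.9 ms


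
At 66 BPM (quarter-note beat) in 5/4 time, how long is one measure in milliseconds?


Step by step:
Quarter-note beat duration = 60000 / 66 ms
Beats per measure (5/4) = 5
One measure = 5 × 60000 / 66 = 300000 / 66 ms
= 4545.5 ms


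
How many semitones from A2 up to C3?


Let's work it out.
Absolute semitone position = octave×12 + chromatic position
A2: 2×12 + 9 = 33
C3: 3×12 + 0 = 36
Difference = 36 - 33 = 3
= 3 semitones


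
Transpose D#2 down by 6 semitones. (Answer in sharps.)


Solution.
D#2: chromatic position 3 in octave 2 → absolute = 2×12 + 3 = 27
Transpose down 6: 27 - 6 = 21
21 = 1×12 + 9 → A in octave 1
Result = A1


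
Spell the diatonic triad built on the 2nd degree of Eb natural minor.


Eb natural minor scale: Eb F Gb Ab Bb Cb Db
Diatonic triad on degree 2 stacks scale notes 2, 4, 6: F Ab Cb
F→Ab = 3 semitones; F→Cb = 6 semitones → diminished triad
= F Ab Cb (diminished)


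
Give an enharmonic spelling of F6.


Working:
Enharmonic notes sound the same pitch but are spelled with different letter names
F and Gbb name the same pitch class
= Gbb6


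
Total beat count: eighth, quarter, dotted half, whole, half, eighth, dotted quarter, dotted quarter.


Step by step:
Beat values:
  eighth = 0.5 beats
  quarter = 1 beat
  dotted half = 3 beats
  whole = 4 beats
  half = 2 beats
  eighth = 0.5 beats
  dotted quarter = 1.5 beats
  dotted quarter = 1.5 beats
Sum = 0.5 + 1 + 3 + 4 + 2 + 0.5 + 1.5 + 1.5
= 14 beats


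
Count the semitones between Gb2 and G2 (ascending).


Absolute semitone position = octave×12 + chromatic position
Gb2: 2×12 + 6 = 30
G2: 2×12 + 7 = 31
Difference = 31 - 30 = 1
= 1 semitone


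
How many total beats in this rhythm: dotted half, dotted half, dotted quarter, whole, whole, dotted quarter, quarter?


Step by step:
Beat values:
  dotted half = 3 beats
  dotted half = 3 beats
  dotted quarter = 1.5 beats
  whole = 4 beats
  whole = 4 beats
  dotted quarter = 1.5 beats
  quarter = 1 beat
Sum = 3 + 3 + 1.5 + 4 + 4 + 1.5 + 1
= 18 beats


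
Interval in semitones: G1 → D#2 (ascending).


Absolute semitone position = octave×12 + chromatic position
G1: 1×12 + 7 = 19
D#2: 2×12 + 3 = 27
Difference = 27 - 19 = 8
= 8 semitones


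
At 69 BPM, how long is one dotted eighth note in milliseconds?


Reasoning:
One quarter-note beat = 60000 / BPM = 60000 / 69 ms
Dotted eighth note = 3/4 × quarter note
Duration = 3/4 × 60000 / 69 = 45000 / 69
= 652.2 ms


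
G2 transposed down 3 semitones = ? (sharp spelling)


G2: chromatic position 7 in octave 2 → absolute = 2×12 + 7 = 31
Transpose down 3: 31 - 3 = 28
28 = 2×12 + 4 → E in octave 2
Result = E2


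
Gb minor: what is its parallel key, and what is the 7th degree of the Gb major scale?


Solution.
Parallel keys share the same tonic but differ in mode
Gb minor → parallel is Gb major
Gb major scale: Gb Ab Bb Cb Db Eb F
= Gb major; 7th degree = F


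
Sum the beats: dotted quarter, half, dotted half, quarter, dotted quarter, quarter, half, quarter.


Beat values:
  dotted quarter = 1.5 beats
  half = 2 beats
  dotted half = 3 beats
  quarter = 1 beat
  dotted quarter = 1.5 beats
  quarter = 1 beat
  half = 2 beats
  quarter = 1 beat
Sum = 1.5 + 2 + 3 + 1 + 1.5 + 1 + 2 + 1
= 13 beats


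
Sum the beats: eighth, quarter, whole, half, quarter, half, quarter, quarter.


Beat values:
  eighth = 0.5 beats
  quarter = 1 beat
  whole = 4 beats
  half = 2 beats
  quarter = 1 beat
  half = 2 beats
  quarter = 1 beat
  quarter = 1 beat
Sum = 0.5 + 1 + 4 + 2 + 1 + 2 + 1 + 1
= 12.5 beats


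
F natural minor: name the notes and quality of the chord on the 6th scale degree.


Reasoning:
F natural minor scale: F G Ab Bb C Db Eb
Diatonic triad on degree 6 stacks scale notes 6, 1, 3: Db F Ab
Db→F = 4 semitones; Db→Ab = 7 semitones → major triad
= Db F Ab (major)


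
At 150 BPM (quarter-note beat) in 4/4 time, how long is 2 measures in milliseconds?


Let's work it out.
Quarter-note beat duration = 60000 / 150 ms
Beats per measure (4/4) = 4
One measure = 4 × 60000 / 150 = 240000 / 150 ms
2 measures = 2 × 240000 / 150 = 480000 / 150
= 3200.0 ms


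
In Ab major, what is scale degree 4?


Step by step:
Major scale pattern: W-W-H-W-W-W-H (2-2-1-2-2-2-1 semitones)
Starting from Ab:
  Ab + 2 semitones → Bb
  Bb + 2 semitones → C
  C + 1 semitone → Db
  Db + 2 semitones → Eb
  Eb + 2 semitones → F
  F + 2 semitones → G
  G + 1 semitone → Ab
Scale: Ab Bb C Db Eb F G
Degree 4 = Db


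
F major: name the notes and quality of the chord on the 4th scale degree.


Let's work it out.
F major scale: F G A Bb C D E
Diatonic triad on degree 4 stacks scale notes 4, 6, 1: Bb D F
Bb→D = 4 semitones; Bb→F = 7 semitones → major triad
= Bb D F (major)


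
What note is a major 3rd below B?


Working:
A 3rd spans 3 letter names, so from B we land on G
A major 3rd = 4 semitones below B
Spell G at that pitch: G
= G


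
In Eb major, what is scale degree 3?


Major scale pattern: W-W-H-W-W-W-H (2-2-1-2-2-2-1 semitones)
Starting from Eb:
  Eb + 2 semitones → F
  F + 2 semitones → G
  G + 1 semitone → Ab
  Ab + 2 semitones → Bb
  Bb + 2 semitones → C
  C + 2 semitones → D
  D + 1 semitone → Eb
Scale: Eb F G Ab Bb C D
Degree 3 = G


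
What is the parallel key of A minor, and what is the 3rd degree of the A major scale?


Solution.
Parallel keys share the same tonic but differ in mode
A minor → parallel is A major
A major scale: A B C# D E F# G#
= A major; 3rd degree = C#


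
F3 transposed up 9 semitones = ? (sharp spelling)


Step by step:
F3: chromatic position 5 in octave 3 → absolute = 3×12 + 5 = 41
Transpose up 9: 41 + 9 = 50
50 = 4×12 + 2 → D in octave 4
Result = D4


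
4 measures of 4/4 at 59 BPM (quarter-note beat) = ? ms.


Quarter-note beat duration = 60000 / 59 ms
Beats per measure (4/4) = 4
One measure = 4 × 60000 / 59 = 240000 / 59 ms
4 measures = 4 × 240000 / 59 = 960000 / 59
= 16271.2 ms


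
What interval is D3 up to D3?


Reasoning:
Letter names: D → D spans 1 letter name → a unison
Semitones: D3 → D3 = 0 half-steps
A unison of 0 semitones is a perfect unison
= perfect unison


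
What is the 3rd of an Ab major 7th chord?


Step by step:
Major 7th chord = root + major 3rd + perfect 5th + major 7th
Seventh chords stack in thirds, so the letter names are A-C-E-G
Root: Ab
Major 3rd above Ab: C
Perfect 5th above Ab: Eb
Major 7th above Ab: G
The 3rd = C


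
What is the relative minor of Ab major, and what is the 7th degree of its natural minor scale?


Let's work it out.
The relative minor shares the major's key signature and starts on its 6th degree
6th degree = a major 6th above the tonic; a major 6th above Ab is F
→ relative minor of Ab major is F minor
F natural minor scale: F G Ab Bb C Db Eb
= F minor; 7th degree = Eb


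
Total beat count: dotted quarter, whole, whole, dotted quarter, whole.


Working:
Beat values:
  dotted quarter = 1.5 beats
  whole = 4 beats
  whole = 4 beats
  dotted quarter = 1.5 beats
  whole = 4 beats
Sum = 1.5 + 4 + 4 + 1.5 + 4
= 15 beats


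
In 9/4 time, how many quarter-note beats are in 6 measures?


Time signature 9/4: the bottom number 4 means the quarter note gets one count
The top number 9 means 9 quarter-note beats per measure
Total = 9 × 6 measures
= 54 quarter-note beats


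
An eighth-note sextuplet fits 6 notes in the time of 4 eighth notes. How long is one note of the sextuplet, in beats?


Working:
Sextuplet: 6 notes occupy the space of 4 eighth notes
Space = 4 × 1/2 = 2 beats
Each sextuplet note = 2 / 6 = 1/3 beats
= 1/3 beats


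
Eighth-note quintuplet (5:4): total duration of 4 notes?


Quintuplet: 5 notes occupy the space of 4 eighth notes
Space = 4 × 1/2 = 2 beats
Each quintuplet note = 2 / 5 = 2/5 beats
4 notes = 4 × 2/5 = 8/5
= 8/5 beats


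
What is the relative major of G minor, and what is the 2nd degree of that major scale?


Let's work it out.
The relative major shares the key signature and is a minor 3rd above the minor tonic
A minor 3rd above G is Bb
→ relative major of G minor is Bb major
Bb major scale: Bb C D Eb F G A
= Bb major; 2nd degree = C


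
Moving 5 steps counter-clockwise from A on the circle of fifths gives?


Let's work it out.
Each counter-clockwise step moves down a perfect 5th (= up a perfect 4th)
From A: A → D → G → C → F → Bb
= Bb


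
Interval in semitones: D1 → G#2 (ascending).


Step by step:
Absolute semitone position = octave×12 + chromatic position
D1: 1×12 + 2 = 14
G#2: 2×12 + 8 = 32
Difference = 32 - 14 = 18
= 18 semitones


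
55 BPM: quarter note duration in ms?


Let's work it out.
One quarter-note beat = 60000 / BPM = 60000 / 55 ms
Duration = 60000 / 55
= 1090.9 ms


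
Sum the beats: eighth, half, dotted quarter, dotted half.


Step by step:
Beat values:
  eighth = 0.5 beats
  half = 2 beats
  dotted quarter = 1.5 beats
  dotted half = 3 beats
Sum = 0.5 + 2 + 1.5 + 3
= 7 beats


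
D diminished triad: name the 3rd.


Diminished triad = root + minor 3rd (3 semitones) + diminished 5th (6 semitones)
A triad on D stacks thirds, so the chord tones use letter names D-F-A
Root: D
Minor 3rd above D: F
Diminished 5th above D: Ab
The 3rd = F


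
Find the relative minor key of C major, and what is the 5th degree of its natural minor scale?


Working:
The relative minor shares the major's key signature and starts on its 6th degree
6th degree = a major 6th above the tonic; a major 6th above C is A
→ relative minor of C major is A minor
A natural minor scale: A B C D E F G
= A minor; 5th degree = E


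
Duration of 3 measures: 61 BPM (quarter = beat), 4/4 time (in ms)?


Solution.
Quarter-note beat duration = 60000 / 61 ms
Beats per measure (4/4) = 4
One measure = 4 × 60000 / 61 = 240000 / 61 ms
3 measures = 3 × 240000 / 61 = 720000 / 61
= 11803.3 ms


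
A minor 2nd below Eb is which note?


Step by step:
A 2nd spans 2 letter names, so from E we land on D
A minor 2nd = 1 semitone below Eb
Spell D at that pitch: D
= D


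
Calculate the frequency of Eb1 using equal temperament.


Working:
f = 440 × 2^(n/12) where n = semitones from A4
Eb1: -42 semitones from A4
f = 440 × 2^(-42/12)
f = 38.89 Hz


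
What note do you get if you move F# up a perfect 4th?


Reasoning:
perfect 4th: 4 letter names, 5 semitones
Letter: F + 3 → B
Pitch: F# + 5 semitones, spelled as a B → B
= B


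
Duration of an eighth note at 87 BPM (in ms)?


Working:
One quarter-note beat = 60000 / BPM = 60000 / 87 ms
Eighth note = 1/2 × quarter note
Duration = 1/2 × 60000 / 87 = 30000 / 87
= 344.8 ms


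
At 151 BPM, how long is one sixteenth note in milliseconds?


Solution.
One quarter-note beat = 60000 / BPM = 60000 / 151 ms
Sixteenth note = 1/4 × quarter note
Duration = 1/4 × 60000 / 151 = 15000 / 151
= 99.3 ms


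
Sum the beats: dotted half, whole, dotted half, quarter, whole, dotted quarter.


Let's work it out.
Beat values:
  dotted half = 3 beats
  whole = 4 beats
  dotted half = 3 beats
  quarter = 1 beat
  whole = 4 beats
  dotted quarter = 1.5 beats
Sum = 3 + 4 + 3 + 1 + 4 + 1.5
= 16.5 beats


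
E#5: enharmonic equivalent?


Enharmonic notes sound the same pitch but are spelled with different letter names
E# and F name the same pitch class
= F5


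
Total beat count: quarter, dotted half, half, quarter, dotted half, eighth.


Step by step:
Beat values:
  quarter = 1 beat
  dotted half = 3 beats
  half = 2 beats
  quarter = 1 beat
  dotted half = 3 beats
  eighth = 0.5 beats
Sum = 1 + 3 + 2 + 1 + 3 + 0.5
= 10.5 beats


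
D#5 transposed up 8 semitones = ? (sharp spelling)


Let's work it out.
D#5: chromatic position 3 in octave 5 → absolute = 5×12 + 3 = 63
Transpose up 8: 63 + 8 = 71
71 = 5×12 + 11 → B in octave 5
Result = B5


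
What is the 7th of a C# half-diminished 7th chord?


Reasoning:
Half-diminished 7th chord = root + minor 3rd + diminished 5th + minor 7th
Seventh chords stack in thirds, so the letter names are C-E-G-B
Root: C#
Minor 3rd above C#: E
Diminished 5th above C#: G
Minor 7th above C#: B
The 7th = B


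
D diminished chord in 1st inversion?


Working:
Root position: D F Ab
1st inversion: move root up an octave
Bass note: F
Notes (bottom to top) = F Ab D


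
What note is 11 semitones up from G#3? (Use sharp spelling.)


G#3: chromatic position 8 in octave 3 → absolute = 3×12 + 8 = 44
Transpose up 11: 44 + 11 = 55
55 = 4×12 + 7 → G in octave 4
Result = G4


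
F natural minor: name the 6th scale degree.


Let's work it out.
Natural minor scale pattern: W-H-W-W-H-W-W (2-1-2-2-1-2-2 semitones)
Starting from F:
  F + 2 semitones → G
  G + 1 semitone → Ab
  Ab + 2 semitones → Bb
  Bb + 2 semitones → C
  C + 1 semitone → Db
  Db + 2 semitones → Eb
  Eb + 2 semitones → F
Scale: F G Ab Bb C Db Eb
Degree 6 = Db


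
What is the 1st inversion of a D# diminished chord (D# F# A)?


Reasoning:
Root position: D# F# A
1st inversion: move root up an octave
Bass note: F#
Notes (bottom to top) = F# A D#


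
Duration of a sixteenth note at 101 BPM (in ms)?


One quarter-note beat = 60000 / BPM = 60000 / 101 ms
Sixteenth note = 1/4 × quarter note
Duration = 1/4 × 60000 / 101 = 15000 / 101
= 148.5 ms


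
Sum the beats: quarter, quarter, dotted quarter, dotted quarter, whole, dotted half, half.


Beat values:
  quarter = 1 beat
  quarter = 1 beat
  dotted quarter = 1.5 beats
  dotted quarter = 1.5 beats
  whole = 4 beats
  dotted half = 3 beats
  half = 2 beats
Sum = 1 + 1 + 1.5 + 1.5 + 4 + 3 + 2
= 14 beats


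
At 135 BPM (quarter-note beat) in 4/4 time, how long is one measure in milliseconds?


Solution.
Quarter-note beat duration = 60000 / 135 ms
Beats per measure (4/4) = 4
One measure = 4 × 60000 / 135 = 240000 / 135 ms
= 1777.8 ms


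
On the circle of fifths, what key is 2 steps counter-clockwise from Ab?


Step by step:
Each counter-clockwise step moves down a perfect 5th (= up a perfect 4th)
From Ab: Ab → Db → F#/Gb
= F#/Gb


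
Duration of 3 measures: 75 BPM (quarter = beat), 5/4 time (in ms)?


Quarter-note beat duration = 60000 / 75 ms
Beats per measure (5/4) = 5
One measure = 5 × 60000 / 75 = 300000 / 75 ms
3 measures = 3 × 300000 / 75 = 900000 / 75
= 12000.0 ms


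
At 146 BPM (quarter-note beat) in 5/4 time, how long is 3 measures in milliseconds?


Working:
Quarter-note beat duration = 60000 / 146 ms
Beats per measure (5/4) = 5
One measure = 5 × 60000 / 146 = 300000 / 146 ms
3 measures = 3 × 300000 / 146 = 900000 / 146
= 6164.4 ms


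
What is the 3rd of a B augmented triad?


Reasoning:
Augmented triad = root + major 3rd (4 semitones) + augmented 5th (8 semitones)
A triad on B stacks thirds, so the chord tones use letter names B-D-F
Root: B
Major 3rd above B: D#
Augmented 5th above B: F##
The 3rd = D#


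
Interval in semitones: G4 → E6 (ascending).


Step by step:
Absolute semitone position = octave×12 + chromatic position
G4: 4×12 + 7 = 55
E6: 6×12 + 4 = 76
Difference = 76 - 55 = 21
= 21 semitones


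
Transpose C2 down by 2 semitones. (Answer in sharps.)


Step by step:
C2: chromatic position 0 in octave 2 → absolute = 2×12 + 0 = 24
Transpose down 2: 24 - 2 = 22
22 = 1×12 + 10 → A# in octave 1
Result = A#1


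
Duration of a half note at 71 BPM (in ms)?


Let's work it out.
One quarter-note beat = 60000 / BPM = 60000 / 71 ms
Half note = 2 × quarter note
Duration = 2 × 60000 / 71 = 120000 / 71
= 1690.1 ms


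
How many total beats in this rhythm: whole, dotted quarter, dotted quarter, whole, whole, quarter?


Solution.
Beat values:
  whole = 4 beats
  dotted quarter = 1.5 beats
  dotted quarter = 1.5 beats
  whole = 4 beats
  whole = 4 beats
  quarter = 1 beat
Sum = 4 + 1.5 + 1.5 + 4 + 4 + 1
= 16 beats


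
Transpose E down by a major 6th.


Step by step:
major 6th: 6 letter names, 9 semitones
Letter: E - 5 → G
Pitch: E - 9 semitones, spelled as a G → G
= G


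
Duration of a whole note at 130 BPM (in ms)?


Solution.
One quarter-note beat = 60000 / BPM = 60000 / 130 ms
Whole note = 4 × quarter note
Duration = 4 × 60000 / 130 = 240000 / 130
= 1846.2 ms


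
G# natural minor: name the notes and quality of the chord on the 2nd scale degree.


Step by step:
G# natural minor scale: G# A# B C# D# E F#
Diatonic triad on degree 2 stacks scale notes 2, 4, 6: A# C# E
A#→C# = 3 semitones; A#→E = 6 semitones → diminished triad
= A# C# E (diminished)


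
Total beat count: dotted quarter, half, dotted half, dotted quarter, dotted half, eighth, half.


Solution.
Beat values:
  dotted quarter = 1.5 beats
  half = 2 beats
  dotted half = 3 beats
  dotted quarter = 1.5 beats
  dotted half = 3 beats
  eighth = 0.5 beats
  half = 2 beats
Sum = 1.5 + 2 + 3 + 1.5 + 3 + 0.5 + 2
= 13.5 beats
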